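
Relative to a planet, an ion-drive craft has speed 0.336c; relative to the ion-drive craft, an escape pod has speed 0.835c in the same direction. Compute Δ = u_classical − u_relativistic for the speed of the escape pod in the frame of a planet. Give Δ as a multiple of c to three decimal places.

Galilean: u_cl = 0.835 + 0.336 = 1.1710.
Relativistic: u_rel = (0.835 + 0.336) / (1 + 0.835·0.336) = 1.1710/1.2806 = 0.9144.
Δ = 1.1710 − 0.9144 = 0.2566.
(The classical prediction exceeds c; the relativistic result does not.)

Δ = 0.257c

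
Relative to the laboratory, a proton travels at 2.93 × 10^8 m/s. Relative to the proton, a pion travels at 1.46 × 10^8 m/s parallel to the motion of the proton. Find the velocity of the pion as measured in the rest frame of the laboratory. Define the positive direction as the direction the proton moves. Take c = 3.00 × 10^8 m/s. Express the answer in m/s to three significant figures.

In units of c (dividing by 3.00 × 10^8 m/s): v = 0.977, u' = 0.487.
u = (u' + v)/(1 + u'v/c²):
u = (0.487 + 0.977) / (1 + 0.487·0.977) = 1.4633/1.4753 = 0.9919
(Galilean addition would give +1.463c, exceeding c.)
Converting back: u = 0.9919 × 3.00 × 10^8 m/s.

2.98 × 10^8 m/s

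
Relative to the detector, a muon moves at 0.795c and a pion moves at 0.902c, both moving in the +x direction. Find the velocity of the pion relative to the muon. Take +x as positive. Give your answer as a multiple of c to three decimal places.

β_A = 0.795, β_B = 0.902.
Transform to A's frame with the inverse velocity-addition law: u' = (u − v)/(1 − uv/c²), taking u = β_B and v = β_A.
u' = (0.902 − 0.795) / (1 − (0.795)(0.902)) = 0.1070/0.2829 = 0.3782.

+0.378c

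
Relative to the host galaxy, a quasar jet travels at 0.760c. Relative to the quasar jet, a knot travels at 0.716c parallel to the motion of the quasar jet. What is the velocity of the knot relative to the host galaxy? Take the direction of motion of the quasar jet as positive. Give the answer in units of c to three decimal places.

With v = 0.760 and u' = 0.716 (in units of c),
u = (u' + v)/(1 + u'v/c²):
u = (0.716 + 0.760) / (1 + 0.716·0.760) = 1.4760/1.5442 = 0.9559
(Galilean addition would give +1.476c, exceeding c.)

0.956c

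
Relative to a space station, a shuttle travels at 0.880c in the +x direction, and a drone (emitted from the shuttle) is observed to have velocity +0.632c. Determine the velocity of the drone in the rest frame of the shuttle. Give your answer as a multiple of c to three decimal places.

Invert the composition law: u' = (u − v)/(1 − uv/c²).
u' = (0.632 − 0.880) / (1 − (0.632)(0.880)) = -0.2480/0.4438 = -0.5588.

-0.559c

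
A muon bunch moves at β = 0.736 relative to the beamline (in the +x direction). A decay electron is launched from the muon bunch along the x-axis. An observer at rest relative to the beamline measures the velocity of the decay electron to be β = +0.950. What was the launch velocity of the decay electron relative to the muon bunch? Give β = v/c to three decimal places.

β = +0.711

Invert the composition law: u' = (u − v)/(1 − uv/c²).
u' = (0.950 − 0.736) / (1 − (0.950)(0.736)) = 0.2140/0.3008 = 0.7114.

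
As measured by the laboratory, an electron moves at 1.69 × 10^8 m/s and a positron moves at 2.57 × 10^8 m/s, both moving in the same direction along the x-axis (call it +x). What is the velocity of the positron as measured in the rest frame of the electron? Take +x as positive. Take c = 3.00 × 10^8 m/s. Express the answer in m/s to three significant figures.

+1.70 × 10^8 m/s

β_A = 0.563, β_B = 0.857 (dividing each by c = 3.00 × 10^8 m/s).
Transform to A's frame with the inverse velocity-addition law: u' = (u − v)/(1 − uv/c²), taking u = β_B and v = β_A.
u' = (0.857 − 0.563) / (1 − (0.563)(0.857)) = 0.2933/0.5174 = 0.5669.
u' = 0.5669 × 3.00 × 10^8 m/s.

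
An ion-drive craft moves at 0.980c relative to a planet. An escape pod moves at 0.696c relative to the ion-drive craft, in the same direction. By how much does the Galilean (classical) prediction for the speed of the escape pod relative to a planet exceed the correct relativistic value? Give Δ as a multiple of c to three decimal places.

Δ = 0.680c

Galilean: u_cl = 0.696 + 0.980 = 1.6760.
Relativistic: u_rel = (0.696 + 0.980) / (1 + 0.696·0.980) = 1.6760/1.6821 = 0.9964.
Δ = 1.6760 − 0.9964 = 0.6796.
(The classical prediction exceeds c; the relativistic result does not.)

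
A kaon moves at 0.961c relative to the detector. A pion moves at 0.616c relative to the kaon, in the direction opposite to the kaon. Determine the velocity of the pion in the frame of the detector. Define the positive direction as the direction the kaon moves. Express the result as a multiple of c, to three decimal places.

With v = 0.961 and u' = -0.616 (in units of c),
u = (u' + v)/(1 + u'v/c²):
u = (-0.616 + 0.961) / (1 + (-0.616)·0.961) = 0.3450/0.4080 = 0.8455

+0.846c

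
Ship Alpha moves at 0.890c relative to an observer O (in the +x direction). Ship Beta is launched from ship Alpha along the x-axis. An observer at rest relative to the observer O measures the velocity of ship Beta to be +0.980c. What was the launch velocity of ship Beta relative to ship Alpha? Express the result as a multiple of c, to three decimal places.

Invert the composition law: u' = (u − v)/(1 − uv/c²).
u' = (0.980 − 0.890) / (1 − (0.980)(0.890)) = 0.0900/0.1278 = 0.7042.

+0.704c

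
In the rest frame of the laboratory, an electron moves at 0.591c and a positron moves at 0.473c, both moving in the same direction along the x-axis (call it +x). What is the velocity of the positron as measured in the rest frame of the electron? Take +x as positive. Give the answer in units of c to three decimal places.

-0.164c

β_A = 0.591, β_B = 0.473.
Transform to A's frame with the inverse velocity-addition law: u' = (u − v)/(1 − uv/c²), taking u = β_B and v = β_A.
u' = (0.473 − 0.591) / (1 − (0.591)(0.473)) = -0.1180/0.7205 = -0.1638.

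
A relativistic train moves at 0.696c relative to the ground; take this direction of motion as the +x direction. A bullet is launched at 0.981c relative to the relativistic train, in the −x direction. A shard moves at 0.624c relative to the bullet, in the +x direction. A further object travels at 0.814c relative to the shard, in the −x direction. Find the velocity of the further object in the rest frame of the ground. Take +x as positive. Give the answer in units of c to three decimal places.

-0.954c

Apply u = (u' + v)/(1 + u'v/c²) successively, working outward toward the ground.
Start: velocity of the relativistic train relative to the ground = 0.6960c.
Compose with the bullet (u' = -0.981 in the relativistic train frame): u_1 = (-0.981 + 0.696) / (1 + (-0.981)·0.696) = -0.2850/0.3172 = -0.8984.
Compose with the shard (u' = 0.624 in the bullet frame): u_2 = (0.624 + (-0.898)) / (1 + 0.624·(-0.898)) = -0.2744/0.4394 = -0.6245.
Compose with the further object (u' = -0.814 in the shard frame): u_3 = (-0.814 + (-0.625)) / (1 + (-0.814)·(-0.625)) = -1.4385/1.5084 = -0.9537.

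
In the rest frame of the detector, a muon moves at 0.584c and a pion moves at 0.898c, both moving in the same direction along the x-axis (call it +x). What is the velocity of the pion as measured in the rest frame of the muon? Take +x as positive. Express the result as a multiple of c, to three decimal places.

β_A = 0.584, β_B = 0.898.
Transform to A's frame with the inverse velocity-addition law: u' = (u − v)/(1 − uv/c²), taking u = β_B and v = β_A.
u' = (0.898 − 0.584) / (1 − (0.584)(0.898)) = 0.3140/0.4756 = 0.6603.

+0.660c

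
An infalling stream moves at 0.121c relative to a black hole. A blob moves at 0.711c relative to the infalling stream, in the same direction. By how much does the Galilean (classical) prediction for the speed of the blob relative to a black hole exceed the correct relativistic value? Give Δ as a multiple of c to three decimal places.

Galilean: u_cl = 0.711 + 0.121 = 0.8320.
Relativistic: u_rel = (0.711 + 0.121) / (1 + 0.711·0.121) = 0.8320/1.0860 = 0.7661.
Δ = 0.8320 − 0.7661 = 0.0659.

Δ = 0.066c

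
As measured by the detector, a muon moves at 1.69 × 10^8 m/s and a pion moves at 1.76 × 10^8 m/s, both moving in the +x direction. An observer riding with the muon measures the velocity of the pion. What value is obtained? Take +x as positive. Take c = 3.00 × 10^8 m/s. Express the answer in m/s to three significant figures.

β_A = 0.563, β_B = 0.587 (dividing each by c = 3.00 × 10^8 m/s).
Transform to A's frame with the inverse velocity-addition law: u' = (u − v)/(1 − uv/c²), taking u = β_B and v = β_A.
u' = (0.587 − 0.563) / (1 − (0.563)(0.587)) = 0.0233/0.6695 = 0.0349.
u' = 0.0349 × 3.00 × 10^8 m/s.

+1.05 × 10^7 m/s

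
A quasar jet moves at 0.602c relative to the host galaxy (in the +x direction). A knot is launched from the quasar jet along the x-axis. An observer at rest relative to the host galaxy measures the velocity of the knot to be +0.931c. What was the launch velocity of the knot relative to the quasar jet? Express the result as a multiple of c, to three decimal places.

+0.749c

Invert the composition law: u' = (u − v)/(1 − uv/c²).
u' = (0.931 − 0.602) / (1 − (0.931)(0.602)) = 0.3290/0.4395 = 0.7485.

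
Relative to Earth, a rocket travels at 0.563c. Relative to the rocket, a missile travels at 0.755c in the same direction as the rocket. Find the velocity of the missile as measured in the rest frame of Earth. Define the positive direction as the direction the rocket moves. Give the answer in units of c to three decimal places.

0.925c

With v = 0.563 and u' = 0.755 (in units of c),
u = (u' + v)/(1 + u'v/c²):
u = (0.755 + 0.563) / (1 + 0.755·0.563) = 1.3180/1.4251 = 0.9249
(Galilean addition would give +1.318c, exceeding c.)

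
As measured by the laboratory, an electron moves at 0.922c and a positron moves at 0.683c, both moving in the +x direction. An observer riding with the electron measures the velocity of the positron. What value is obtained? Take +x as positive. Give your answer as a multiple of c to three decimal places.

-0.645c

β_A = 0.922, β_B = 0.683.
Transform to A's frame with the inverse velocity-addition law: u' = (u − v)/(1 − uv/c²), taking u = β_B and v = β_A.
u' = (0.683 − 0.922) / (1 − (0.922)(0.683)) = -0.2390/0.3703 = -0.6455.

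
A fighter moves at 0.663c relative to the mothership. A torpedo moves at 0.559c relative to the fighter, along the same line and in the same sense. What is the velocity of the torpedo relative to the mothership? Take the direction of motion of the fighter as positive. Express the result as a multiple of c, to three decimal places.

With v = 0.663 and u' = 0.559 (in units of c),
u = (u' + v)/(1 + u'v/c²):
u = (0.559 + 0.663) / (1 + 0.559·0.663) = 1.2220/1.3706 = 0.8916
(Galilean addition would give +1.222c, exceeding c.)

0.892c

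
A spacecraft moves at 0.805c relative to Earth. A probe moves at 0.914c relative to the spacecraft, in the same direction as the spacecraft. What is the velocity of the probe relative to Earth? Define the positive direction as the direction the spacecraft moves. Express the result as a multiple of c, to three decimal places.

With v = 0.805 and u' = 0.914 (in units of c),
u = (u' + v)/(1 + u'v/c²):
u = (0.914 + 0.805) / (1 + 0.914·0.805) = 1.7190/1.7358 = 0.9903

0.990c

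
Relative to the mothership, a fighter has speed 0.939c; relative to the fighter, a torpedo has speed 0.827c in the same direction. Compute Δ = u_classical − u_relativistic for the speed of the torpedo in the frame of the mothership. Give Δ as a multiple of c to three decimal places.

Galilean: u_cl = 0.827 + 0.939 = 1.7660.
Relativistic: u_rel = (0.827 + 0.939) / (1 + 0.827·0.939) = 1.7660/1.7766 = 0.9941.
Δ = 1.7660 − 0.9941 = 0.7719.
(The classical prediction exceeds c; the relativistic result does not.)

Δ = 0.772c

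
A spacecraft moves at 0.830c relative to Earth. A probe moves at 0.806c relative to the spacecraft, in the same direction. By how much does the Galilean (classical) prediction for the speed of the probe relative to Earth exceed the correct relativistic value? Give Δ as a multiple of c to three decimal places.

Galilean: u_cl = 0.806 + 0.830 = 1.6360.
Relativistic: u_rel = (0.806 + 0.830) / (1 + 0.806·0.830) = 1.6360/1.6690 = 0.9802.
Δ = 1.6360 − 0.9802 = 0.6558.
(The classical prediction exceeds c; the relativistic result does not.)

Δ = 0.656c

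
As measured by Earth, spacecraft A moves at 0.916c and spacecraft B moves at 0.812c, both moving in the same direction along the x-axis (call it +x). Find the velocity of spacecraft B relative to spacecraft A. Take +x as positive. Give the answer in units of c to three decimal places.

β_A = 0.916, β_B = 0.812.
Transform to A's frame with the inverse velocity-addition law: u' = (u − v)/(1 − uv/c²), taking u = β_B and v = β_A.
u' = (0.812 − 0.916) / (1 − (0.916)(0.812)) = -0.1040/0.2562 = -0.4059.

-0.406c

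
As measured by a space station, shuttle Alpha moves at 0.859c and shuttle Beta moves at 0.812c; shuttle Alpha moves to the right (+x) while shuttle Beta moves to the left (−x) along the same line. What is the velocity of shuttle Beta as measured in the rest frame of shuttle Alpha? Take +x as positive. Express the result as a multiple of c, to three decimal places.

β_A = 0.859, β_B = -0.812.
Transform to A's frame with the inverse velocity-addition law: u' = (u − v)/(1 − uv/c²), taking u = β_B and v = β_A.
u' = (-0.812 − 0.859) / (1 − (0.859)(-0.812)) = -1.6710/1.6975 = -0.9844.

-0.984c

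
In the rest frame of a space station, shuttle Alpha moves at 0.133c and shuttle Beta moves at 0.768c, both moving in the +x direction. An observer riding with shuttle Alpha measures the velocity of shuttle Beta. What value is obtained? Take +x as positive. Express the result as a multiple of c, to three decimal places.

β_A = 0.133, β_B = 0.768.
Transform to A's frame with the inverse velocity-addition law: u' = (u − v)/(1 − uv/c²), taking u = β_B and v = β_A.
u' = (0.768 − 0.133) / (1 − (0.133)(0.768)) = 0.6350/0.8979 = 0.7072.

+0.707c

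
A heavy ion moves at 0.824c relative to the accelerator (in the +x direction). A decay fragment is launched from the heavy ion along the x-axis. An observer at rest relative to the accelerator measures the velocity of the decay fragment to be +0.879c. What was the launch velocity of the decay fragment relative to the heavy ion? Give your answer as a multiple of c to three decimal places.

Invert the composition law: u' = (u − v)/(1 − uv/c²).
u' = (0.879 − 0.824) / (1 − (0.879)(0.824)) = 0.0550/0.2757 = 0.1995.

+0.199c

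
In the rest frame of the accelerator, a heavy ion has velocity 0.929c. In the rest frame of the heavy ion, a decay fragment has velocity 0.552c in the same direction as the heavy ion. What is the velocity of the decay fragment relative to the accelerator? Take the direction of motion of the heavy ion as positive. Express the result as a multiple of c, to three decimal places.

With v = 0.929 and u' = 0.552 (in units of c),
u = (u' + v)/(1 + u'v/c²):
u = (0.552 + 0.929) / (1 + 0.552·0.929) = 1.4810/1.5128 = 0.9790
(Galilean addition would give +1.481c, exceeding c.)

0.979c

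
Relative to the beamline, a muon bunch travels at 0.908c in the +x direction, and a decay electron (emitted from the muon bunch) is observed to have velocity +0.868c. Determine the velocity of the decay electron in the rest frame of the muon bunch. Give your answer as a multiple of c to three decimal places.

-0.189c

Invert the composition law: u' = (u − v)/(1 − uv/c²).
u' = (0.868 − 0.908) / (1 − (0.868)(0.908)) = -0.0400/0.2119 = -0.1888.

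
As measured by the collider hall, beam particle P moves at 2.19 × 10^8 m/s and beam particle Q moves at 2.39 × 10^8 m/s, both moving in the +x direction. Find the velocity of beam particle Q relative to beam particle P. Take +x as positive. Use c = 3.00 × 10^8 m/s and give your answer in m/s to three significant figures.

β_A = 0.730, β_B = 0.797 (dividing each by c = 3.00 × 10^8 m/s).
Transform to A's frame with the inverse velocity-addition law: u' = (u − v)/(1 − uv/c²), taking u = β_B and v = β_A.
u' = (0.797 − 0.730) / (1 − (0.730)(0.797)) = 0.0667/0.4184 = 0.1593.
u' = 0.1593 × 3.00 × 10^8 m/s.

+4.78 × 10^7 m/s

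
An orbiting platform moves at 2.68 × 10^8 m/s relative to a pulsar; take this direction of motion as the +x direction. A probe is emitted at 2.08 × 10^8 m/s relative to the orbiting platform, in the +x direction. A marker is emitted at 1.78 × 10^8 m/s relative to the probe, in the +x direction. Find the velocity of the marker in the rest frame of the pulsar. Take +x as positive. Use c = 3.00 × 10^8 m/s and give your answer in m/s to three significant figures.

2.98 × 10^8 m/s

Apply u = (u' + v)/(1 + u'v/c²) successively, working outward toward the pulsar.
(Dividing each given speed by c = 3.00 × 10^8 m/s to work in units of c.)
Start: velocity of the orbiting platform relative to the pulsar = 0.8933c.
Compose with the probe (u' = 0.693 in the orbiting platform frame): u_1 = (0.693 + 0.893) / (1 + 0.693·0.893) = 1.5867/1.6194 = 0.9798.
Compose with the marker (u' = 0.593 in the probe frame): u_2 = (0.593 + 0.980) / (1 + 0.593·0.980) = 1.5731/1.5813 = 0.9948.
So u = 0.9948 × 3.00 × 10^8 m/s.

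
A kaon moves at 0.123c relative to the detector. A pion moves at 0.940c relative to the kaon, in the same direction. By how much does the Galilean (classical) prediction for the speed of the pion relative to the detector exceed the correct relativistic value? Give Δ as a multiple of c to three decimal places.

Δ = 0.110c

Galilean: u_cl = 0.940 + 0.123 = 1.0630.
Relativistic: u_rel = (0.940 + 0.123) / (1 + 0.940·0.123) = 1.0630/1.1156 = 0.9528.
Δ = 1.0630 − 0.9528 = 0.1102.
(The classical prediction exceeds c; the relativistic result does not.)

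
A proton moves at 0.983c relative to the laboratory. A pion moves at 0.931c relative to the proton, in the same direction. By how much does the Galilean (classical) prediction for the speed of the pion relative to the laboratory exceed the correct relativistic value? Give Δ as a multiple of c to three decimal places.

Δ = 0.915c

Galilean: u_cl = 0.931 + 0.983 = 1.9140.
Relativistic: u_rel = (0.931 + 0.983) / (1 + 0.931·0.983) = 1.9140/1.9152 = 0.9994.
Δ = 1.9140 − 0.9994 = 0.9146.
(The classical prediction exceeds c; the relativistic result does not.)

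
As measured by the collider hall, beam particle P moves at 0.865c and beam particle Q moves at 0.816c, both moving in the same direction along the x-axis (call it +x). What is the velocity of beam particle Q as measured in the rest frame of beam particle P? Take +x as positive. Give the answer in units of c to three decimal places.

-0.167c

β_A = 0.865, β_B = 0.816.
Transform to A's frame with the inverse velocity-addition law: u' = (u − v)/(1 − uv/c²), taking u = β_B and v = β_A.
u' = (0.816 − 0.865) / (1 − (0.865)(0.816)) = -0.0490/0.2942 = -0.1666.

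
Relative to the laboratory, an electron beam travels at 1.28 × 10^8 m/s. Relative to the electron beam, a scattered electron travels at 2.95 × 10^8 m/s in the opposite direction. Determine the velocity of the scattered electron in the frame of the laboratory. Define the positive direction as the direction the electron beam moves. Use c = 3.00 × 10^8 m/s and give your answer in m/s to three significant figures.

In units of c (dividing by 3.00 × 10^8 m/s): v = 0.427, u' = -0.983.
u = (u' + v)/(1 + u'v/c²):
u = (-0.983 + 0.427) / (1 + (-0.983)·0.427) = -0.5567/0.5804 = -0.9590
Converting back: u = -0.9590 × 3.00 × 10^8 m/s.

-2.88 × 10^8 m/s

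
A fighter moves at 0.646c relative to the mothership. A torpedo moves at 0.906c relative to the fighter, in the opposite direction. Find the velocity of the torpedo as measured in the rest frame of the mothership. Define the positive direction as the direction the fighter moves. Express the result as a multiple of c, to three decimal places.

-0.627c

With v = 0.646 and u' = -0.906 (in units of c),
u = (u' + v)/(1 + u'v/c²):
u = (-0.906 + 0.646) / (1 + (-0.906)·0.646) = -0.2600/0.4147 = -0.6269
(Galilean addition would give -0.260c.)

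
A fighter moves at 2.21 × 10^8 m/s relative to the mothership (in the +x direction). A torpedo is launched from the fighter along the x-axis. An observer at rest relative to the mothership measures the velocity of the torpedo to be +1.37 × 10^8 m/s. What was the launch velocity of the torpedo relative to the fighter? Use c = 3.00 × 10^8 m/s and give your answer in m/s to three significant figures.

v = 0.737c, u = 0.457c.
Invert the composition law: u' = (u − v)/(1 − uv/c²).
u' = (0.457 − 0.737) / (1 − (0.457)(0.737)) = -0.2800/0.6636 = -0.4219.
u' = -0.4219 × 3.00 × 10^8 m/s.

-1.27 × 10^8 m/s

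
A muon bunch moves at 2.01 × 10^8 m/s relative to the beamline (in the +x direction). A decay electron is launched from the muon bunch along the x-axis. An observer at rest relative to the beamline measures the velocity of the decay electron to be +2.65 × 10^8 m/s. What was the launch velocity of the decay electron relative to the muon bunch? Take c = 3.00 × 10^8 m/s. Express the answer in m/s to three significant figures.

+1.57 × 10^8 m/s

v = 0.670c, u = 0.883c.
Invert the composition law: u' = (u − v)/(1 − uv/c²).
u' = (0.883 − 0.670) / (1 − (0.883)(0.670)) = 0.2133/0.4082 = 0.5227.
u' = 0.5227 × 3.00 × 10^8 m/s.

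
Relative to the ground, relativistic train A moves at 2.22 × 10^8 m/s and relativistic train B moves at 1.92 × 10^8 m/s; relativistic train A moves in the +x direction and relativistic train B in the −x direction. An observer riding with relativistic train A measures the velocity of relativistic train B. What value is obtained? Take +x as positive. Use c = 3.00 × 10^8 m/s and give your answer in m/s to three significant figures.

β_A = 0.740, β_B = -0.640 (dividing each by c = 3.00 × 10^8 m/s).
Transform to A's frame with the inverse velocity-addition law: u' = (u − v)/(1 − uv/c²), taking u = β_B and v = β_A.
u' = (-0.640 − 0.740) / (1 − (0.740)(-0.640)) = -1.3800/1.4736 = -0.9365.
u' = -0.9365 × 3.00 × 10^8 m/s.

-2.81 × 10^8 m/s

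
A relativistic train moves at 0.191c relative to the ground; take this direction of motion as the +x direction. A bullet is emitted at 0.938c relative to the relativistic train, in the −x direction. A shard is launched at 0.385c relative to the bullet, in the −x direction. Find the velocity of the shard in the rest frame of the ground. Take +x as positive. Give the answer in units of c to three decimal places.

-0.959c

Apply u = (u' + v)/(1 + u'v/c²) successively, working outward toward the ground.
Start: velocity of the relativistic train relative to the ground = 0.1910c.
Compose with the bullet (u' = -0.938 in the relativistic train frame): u_1 = (-0.938 + 0.191) / (1 + (-0.938)·0.191) = -0.7470/0.8208 = -0.9100.
Compose with the shard (u' = -0.385 in the bullet frame): u_2 = (-0.385 + (-0.910)) / (1 + (-0.385)·(-0.910)) = -1.2950/1.3504 = -0.9590.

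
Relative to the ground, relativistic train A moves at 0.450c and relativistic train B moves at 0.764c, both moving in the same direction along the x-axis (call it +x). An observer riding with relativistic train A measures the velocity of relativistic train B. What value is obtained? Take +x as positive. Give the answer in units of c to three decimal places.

+0.479c

β_A = 0.450, β_B = 0.764.
Transform to A's frame with the inverse velocity-addition law: u' = (u − v)/(1 − uv/c²), taking u = β_B and v = β_A.
u' = (0.764 − 0.450) / (1 − (0.450)(0.764)) = 0.3140/0.6562 = 0.4785.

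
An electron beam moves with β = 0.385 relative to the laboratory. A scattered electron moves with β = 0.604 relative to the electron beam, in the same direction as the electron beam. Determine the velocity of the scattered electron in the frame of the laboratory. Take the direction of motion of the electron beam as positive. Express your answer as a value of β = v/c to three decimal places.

With v = 0.385 and u' = 0.604 (in units of c),
u = (u' + v)/(1 + u'v/c²):
u = (0.604 + 0.385) / (1 + 0.604·0.385) = 0.9890/1.2325 = 0.8024

β = 0.802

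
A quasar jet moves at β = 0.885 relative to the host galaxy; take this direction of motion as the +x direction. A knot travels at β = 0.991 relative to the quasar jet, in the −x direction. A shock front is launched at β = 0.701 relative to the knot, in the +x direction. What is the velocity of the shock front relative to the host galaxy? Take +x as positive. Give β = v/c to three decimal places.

β = -0.407

Apply u = (u' + v)/(1 + u'v/c²) successively, working outward toward the host galaxy.
Start: velocity of the quasar jet relative to the host galaxy = 0.8850c.
Compose with the knot (u' = -0.991 in the quasar jet frame): u_1 = (-0.991 + 0.885) / (1 + (-0.991)·0.885) = -0.1060/0.1230 = -0.8620.
Compose with the shock front (u' = 0.701 in the knot frame): u_2 = (0.701 + (-0.862)) / (1 + 0.701·(-0.862)) = -0.1610/0.3957 = -0.4069.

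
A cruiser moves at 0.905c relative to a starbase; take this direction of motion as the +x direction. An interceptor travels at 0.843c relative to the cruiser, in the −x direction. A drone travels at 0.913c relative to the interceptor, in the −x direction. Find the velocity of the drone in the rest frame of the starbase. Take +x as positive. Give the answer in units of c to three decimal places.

-0.856c

Apply u = (u' + v)/(1 + u'v/c²) successively, working outward toward the starbase.
Start: velocity of the cruiser relative to the starbase = 0.9050c.
Compose with the interceptor (u' = -0.843 in the cruiser frame): u_1 = (-0.843 + 0.905) / (1 + (-0.843)·0.905) = 0.0620/0.2371 = 0.2615.
Compose with the drone (u' = -0.913 in the interceptor frame): u_2 = (-0.913 + 0.262) / (1 + (-0.913)·0.262) = -0.6515/0.7612 = -0.8558.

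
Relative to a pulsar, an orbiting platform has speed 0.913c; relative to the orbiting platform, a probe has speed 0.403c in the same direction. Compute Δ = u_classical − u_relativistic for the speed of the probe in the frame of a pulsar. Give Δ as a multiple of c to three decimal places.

Δ = 0.354c

Galilean: u_cl = 0.403 + 0.913 = 1.3160.
Relativistic: u_rel = (0.403 + 0.913) / (1 + 0.403·0.913) = 1.3160/1.3679 = 0.9620.
Δ = 1.3160 − 0.9620 = 0.3540.
(The classical prediction exceeds c; the relativistic result does not.)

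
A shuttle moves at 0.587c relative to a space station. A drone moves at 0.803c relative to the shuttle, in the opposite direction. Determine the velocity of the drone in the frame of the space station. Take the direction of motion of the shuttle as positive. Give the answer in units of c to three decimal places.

With v = 0.587 and u' = -0.803 (in units of c),
u = (u' + v)/(1 + u'v/c²):
u = (-0.803 + 0.587) / (1 + (-0.803)·0.587) = -0.2160/0.5286 = -0.4086
(Galilean addition would give -0.216c.)

-0.409c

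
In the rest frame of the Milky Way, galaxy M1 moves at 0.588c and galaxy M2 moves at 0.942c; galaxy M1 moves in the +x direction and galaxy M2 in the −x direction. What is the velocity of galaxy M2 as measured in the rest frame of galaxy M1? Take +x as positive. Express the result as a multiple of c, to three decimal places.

-0.985c

β_A = 0.588, β_B = -0.942.
Transform to A's frame with the inverse velocity-addition law: u' = (u − v)/(1 − uv/c²), taking u = β_B and v = β_A.
u' = (-0.942 − 0.588) / (1 − (0.588)(-0.942)) = -1.5300/1.5539 = -0.9846.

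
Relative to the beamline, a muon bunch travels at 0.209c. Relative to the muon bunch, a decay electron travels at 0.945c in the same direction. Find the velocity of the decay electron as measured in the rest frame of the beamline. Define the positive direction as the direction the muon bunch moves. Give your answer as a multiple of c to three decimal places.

With v = 0.209 and u' = 0.945 (in units of c),
u = (u' + v)/(1 + u'v/c²):
u = (0.945 + 0.209) / (1 + 0.945·0.209) = 1.1540/1.1975 = 0.9637

0.964c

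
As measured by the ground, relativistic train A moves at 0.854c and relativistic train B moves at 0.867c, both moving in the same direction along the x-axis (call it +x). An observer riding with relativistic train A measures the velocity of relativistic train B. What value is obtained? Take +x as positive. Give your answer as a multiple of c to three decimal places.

+0.050c

β_A = 0.854, β_B = 0.867.
Transform to A's frame with the inverse velocity-addition law: u' = (u − v)/(1 − uv/c²), taking u = β_B and v = β_A.
u' = (0.867 − 0.854) / (1 − (0.854)(0.867)) = 0.0130/0.2596 = 0.0501.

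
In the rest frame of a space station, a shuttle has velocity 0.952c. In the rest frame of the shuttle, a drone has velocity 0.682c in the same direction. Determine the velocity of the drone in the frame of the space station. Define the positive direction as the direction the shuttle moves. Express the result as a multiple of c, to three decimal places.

0.991c

With v = 0.952 and u' = 0.682 (in units of c),
u = (u' + v)/(1 + u'v/c²):
u = (0.682 + 0.952) / (1 + 0.682·0.952) = 1.6340/1.6493 = 0.9907
(Galilean addition would give +1.634c, exceeding c.)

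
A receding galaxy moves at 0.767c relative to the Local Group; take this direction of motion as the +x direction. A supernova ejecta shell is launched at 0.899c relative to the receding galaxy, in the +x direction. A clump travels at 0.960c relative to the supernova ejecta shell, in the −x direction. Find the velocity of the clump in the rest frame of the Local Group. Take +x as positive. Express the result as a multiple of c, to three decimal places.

+0.488c

Apply u = (u' + v)/(1 + u'v/c²) successively, working outward toward the Local Group.
Start: velocity of the receding galaxy relative to the Local Group = 0.7670c.
Compose with the supernova ejecta shell (u' = 0.899 in the receding galaxy frame): u_1 = (0.899 + 0.767) / (1 + 0.899·0.767) = 1.6660/1.6895 = 0.9861.
Compose with the clump (u' = -0.960 in the supernova ejecta shell frame): u_2 = (-0.960 + 0.986) / (1 + (-0.960)·0.986) = 0.0261/0.0534 = 0.4885.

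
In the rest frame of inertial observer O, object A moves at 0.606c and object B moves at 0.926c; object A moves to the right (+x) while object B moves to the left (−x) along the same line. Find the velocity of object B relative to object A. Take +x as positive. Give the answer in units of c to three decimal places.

-0.981c

β_A = 0.606, β_B = -0.926.
Transform to A's frame with the inverse velocity-addition law: u' = (u − v)/(1 − uv/c²), taking u = β_B and v = β_A.
u' = (-0.926 − 0.606) / (1 − (0.606)(-0.926)) = -1.5320/1.5612 = -0.9813.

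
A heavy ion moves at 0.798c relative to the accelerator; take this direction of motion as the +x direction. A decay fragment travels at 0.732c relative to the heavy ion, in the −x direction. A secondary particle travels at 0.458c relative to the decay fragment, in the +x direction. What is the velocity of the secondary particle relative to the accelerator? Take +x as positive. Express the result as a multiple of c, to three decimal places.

+0.575c

Apply u = (u' + v)/(1 + u'v/c²) successively, working outward toward the accelerator.
Start: velocity of the heavy ion relative to the accelerator = 0.7980c.
Compose with the decay fragment (u' = -0.732 in the heavy ion frame): u_1 = (-0.732 + 0.798) / (1 + (-0.732)·0.798) = 0.0660/0.4159 = 0.1587.
Compose with the secondary particle (u' = 0.458 in the decay fragment frame): u_2 = (0.458 + 0.159) / (1 + 0.458·0.159) = 0.6167/1.0727 = 0.5749.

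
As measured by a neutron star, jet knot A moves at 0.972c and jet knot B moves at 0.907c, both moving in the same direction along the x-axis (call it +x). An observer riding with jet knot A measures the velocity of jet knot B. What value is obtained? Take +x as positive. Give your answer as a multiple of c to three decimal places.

β_A = 0.972, β_B = 0.907.
Transform to A's frame with the inverse velocity-addition law: u' = (u − v)/(1 − uv/c²), taking u = β_B and v = β_A.
u' = (0.907 − 0.972) / (1 − (0.972)(0.907)) = -0.0650/0.1184 = -0.5490.

-0.549c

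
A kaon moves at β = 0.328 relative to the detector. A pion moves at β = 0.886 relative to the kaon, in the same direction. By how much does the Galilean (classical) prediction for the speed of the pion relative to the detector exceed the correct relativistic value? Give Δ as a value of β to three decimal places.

Δ = 0.273

Galilean: u_cl = 0.886 + 0.328 = 1.2140.
Relativistic: u_rel = (0.886 + 0.328) / (1 + 0.886·0.328) = 1.2140/1.2906 = 0.9406.
Δ = 1.2140 − 0.9406 = 0.2734.
(The classical prediction exceeds c; the relativistic result does not.)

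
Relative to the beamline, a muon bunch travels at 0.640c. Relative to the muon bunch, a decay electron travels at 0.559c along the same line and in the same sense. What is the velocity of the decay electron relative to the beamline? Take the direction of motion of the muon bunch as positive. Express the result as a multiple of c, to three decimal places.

0.883c

With v = 0.640 and u' = 0.559 (in units of c),
u = (u' + v)/(1 + u'v/c²):
u = (0.559 + 0.640) / (1 + 0.559·0.640) = 1.1990/1.3578 = 0.8831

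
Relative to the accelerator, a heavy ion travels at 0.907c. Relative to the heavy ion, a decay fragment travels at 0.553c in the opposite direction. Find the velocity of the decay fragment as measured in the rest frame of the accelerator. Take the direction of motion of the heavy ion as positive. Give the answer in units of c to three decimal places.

With v = 0.907 and u' = -0.553 (in units of c),
u = (u' + v)/(1 + u'v/c²):
u = (-0.553 + 0.907) / (1 + (-0.553)·0.907) = 0.3540/0.4984 = 0.7102
(Galilean addition would give +0.354c.)

+0.710c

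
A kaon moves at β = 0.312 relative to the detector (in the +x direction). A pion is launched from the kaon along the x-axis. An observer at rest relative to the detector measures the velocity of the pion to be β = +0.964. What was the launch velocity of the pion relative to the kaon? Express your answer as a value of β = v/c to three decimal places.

β = +0.932

Invert the composition law: u' = (u − v)/(1 − uv/c²).
u' = (0.964 − 0.312) / (1 − (0.964)(0.312)) = 0.6520/0.6992 = 0.9325.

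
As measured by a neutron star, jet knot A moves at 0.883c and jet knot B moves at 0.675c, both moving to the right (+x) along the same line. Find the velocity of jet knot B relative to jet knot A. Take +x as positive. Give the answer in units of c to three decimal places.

β_A = 0.883, β_B = 0.675.
Transform to A's frame with the inverse velocity-addition law: u' = (u − v)/(1 − uv/c²), taking u = β_B and v = β_A.
u' = (0.675 − 0.883) / (1 − (0.883)(0.675)) = -0.2080/0.4040 = -0.5149.

-0.515c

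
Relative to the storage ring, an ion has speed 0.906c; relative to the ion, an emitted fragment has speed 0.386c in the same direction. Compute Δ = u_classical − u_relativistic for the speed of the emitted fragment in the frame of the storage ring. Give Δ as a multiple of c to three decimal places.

Galilean: u_cl = 0.386 + 0.906 = 1.2920.
Relativistic: u_rel = (0.386 + 0.906) / (1 + 0.386·0.906) = 1.2920/1.3497 = 0.9572.
Δ = 1.2920 − 0.9572 = 0.3348.
(The classical prediction exceeds c; the relativistic result does not.)

Δ = 0.335c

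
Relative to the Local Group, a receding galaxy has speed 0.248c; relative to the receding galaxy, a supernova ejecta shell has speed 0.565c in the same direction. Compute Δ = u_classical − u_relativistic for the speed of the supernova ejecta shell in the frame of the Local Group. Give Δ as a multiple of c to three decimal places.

Δ = 0.100c

Galilean: u_cl = 0.565 + 0.248 = 0.8130.
Relativistic: u_rel = (0.565 + 0.248) / (1 + 0.565·0.248) = 0.8130/1.1401 = 0.7131.
Δ = 0.8130 − 0.7131 = 0.0999.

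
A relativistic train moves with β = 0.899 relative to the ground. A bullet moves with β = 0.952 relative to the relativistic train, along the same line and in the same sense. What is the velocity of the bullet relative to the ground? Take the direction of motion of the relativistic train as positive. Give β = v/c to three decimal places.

β = 0.997

With v = 0.899 and u' = 0.952 (in units of c),
u = (u' + v)/(1 + u'v/c²):
u = (0.952 + 0.899) / (1 + 0.952·0.899) = 1.8510/1.8558 = 0.9974
(Galilean addition would give +1.851c, exceeding c.)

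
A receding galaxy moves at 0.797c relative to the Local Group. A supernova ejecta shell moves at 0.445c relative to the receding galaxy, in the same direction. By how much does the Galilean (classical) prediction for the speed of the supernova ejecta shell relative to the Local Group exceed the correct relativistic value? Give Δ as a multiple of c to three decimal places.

Galilean: u_cl = 0.445 + 0.797 = 1.2420.
Relativistic: u_rel = (0.445 + 0.797) / (1 + 0.445·0.797) = 1.2420/1.3547 = 0.9168.
Δ = 1.2420 − 0.9168 = 0.3252.
(The classical prediction exceeds c; the relativistic result does not.)

Δ = 0.325c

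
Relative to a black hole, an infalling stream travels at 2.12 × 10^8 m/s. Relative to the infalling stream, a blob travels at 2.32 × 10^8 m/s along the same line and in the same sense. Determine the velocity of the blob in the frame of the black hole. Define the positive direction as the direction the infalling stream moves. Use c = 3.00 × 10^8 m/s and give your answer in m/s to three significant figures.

In units of c (dividing by 3.00 × 10^8 m/s): v = 0.707, u' = 0.773.
u = (u' + v)/(1 + u'v/c²):
u = (0.773 + 0.707) / (1 + 0.773·0.707) = 1.4800/1.5465 = 0.9570
Converting back: u = 0.9570 × 3.00 × 10^8 m/s.

2.87 × 10^8 m/s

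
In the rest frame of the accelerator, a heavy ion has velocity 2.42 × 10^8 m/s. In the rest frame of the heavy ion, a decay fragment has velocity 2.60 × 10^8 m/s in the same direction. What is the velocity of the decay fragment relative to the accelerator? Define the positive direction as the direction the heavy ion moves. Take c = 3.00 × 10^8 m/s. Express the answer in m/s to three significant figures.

In units of c (dividing by 3.00 × 10^8 m/s): v = 0.807, u' = 0.867.
u = (u' + v)/(1 + u'v/c²):
u = (0.867 + 0.807) / (1 + 0.867·0.807) = 1.6733/1.6991 = 0.9848
(Galilean addition would give +1.673c, exceeding c.)
Converting back: u = 0.9848 × 3.00 × 10^8 m/s.

2.95 × 10^8 m/s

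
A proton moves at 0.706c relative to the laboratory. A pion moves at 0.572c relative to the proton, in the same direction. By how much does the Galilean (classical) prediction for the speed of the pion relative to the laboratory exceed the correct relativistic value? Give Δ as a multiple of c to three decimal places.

Galilean: u_cl = 0.572 + 0.706 = 1.2780.
Relativistic: u_rel = (0.572 + 0.706) / (1 + 0.572·0.706) = 1.2780/1.4038 = 0.9104.
Δ = 1.2780 − 0.9104 = 0.3676.
(The classical prediction exceeds c; the relativistic result does not.)

Δ = 0.368c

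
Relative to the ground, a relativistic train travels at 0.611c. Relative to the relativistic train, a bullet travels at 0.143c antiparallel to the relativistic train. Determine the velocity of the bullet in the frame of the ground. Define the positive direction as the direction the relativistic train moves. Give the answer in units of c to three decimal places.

+0.513c

With v = 0.611 and u' = -0.143 (in units of c),
u = (u' + v)/(1 + u'v/c²):
u = (-0.143 + 0.611) / (1 + (-0.143)·0.611) = 0.4680/0.9126 = 0.5128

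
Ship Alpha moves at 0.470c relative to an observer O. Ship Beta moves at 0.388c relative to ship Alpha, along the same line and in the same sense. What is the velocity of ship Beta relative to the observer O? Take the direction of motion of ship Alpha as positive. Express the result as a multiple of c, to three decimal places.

0.726c

With v = 0.470 and u' = 0.388 (in units of c),
u = (u' + v)/(1 + u'v/c²):
u = (0.388 + 0.470) / (1 + 0.388·0.470) = 0.8580/1.1824 = 0.7257
(Galilean addition would give +0.858c.)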